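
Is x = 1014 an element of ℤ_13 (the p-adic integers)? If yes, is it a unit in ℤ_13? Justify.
x ∈ ℤ_13 but not a unit; v_13(x) = 2 > 0

ℤ_13 = {x ∈ ℚ_13 : v_13(x) ≥ 0} and ℤ_13^× = {x ∈ ℤ_13 : v_13(x) = 0}. Here v_13(1014) = v_13(num) − v_13(den) = 2; compare against these criteria.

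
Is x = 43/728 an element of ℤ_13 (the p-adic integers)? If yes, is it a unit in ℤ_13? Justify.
x ∉ ℤ_13 (v_13(x) = -1 < 0)

ℤ_13 = {x ∈ ℚ_13 : v_13(x) ≥ 0} and ℤ_13^× = {x ∈ ℤ_13 : v_13(x) = 0}. Here v_13(43/728) = v_13(num) − v_13(den) = -1; compare against these criteria.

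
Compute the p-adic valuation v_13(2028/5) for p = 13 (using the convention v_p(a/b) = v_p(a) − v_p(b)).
v_13(2028/5) = 2

Factor powers of 13 from the numerator and denominator of the reduced fraction: 2028 = 13^2 · 12 and 5 = 13^0 · 5. Apply v_p(a/b) = v_p(a) − v_p(b): v_13(2028/5) = 2 − 0 = 2.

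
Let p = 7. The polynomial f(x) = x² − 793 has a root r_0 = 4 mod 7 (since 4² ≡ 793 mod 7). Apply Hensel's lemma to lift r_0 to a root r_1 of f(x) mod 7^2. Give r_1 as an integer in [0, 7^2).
r_1 = 46 (mod 49)

Hensel's recurrence: r_{i+1} = r_i − f(r_i)·(f′(r_i))^{-1} mod 7^{i+2}, with f′(x) = 2x. Iterate:
  r_0 = 4 (mod 7)
  r_1 = 46 (mod 49)
Final: r_1 = 46, and one checks f(r_1) ≡ 0 mod 7^2.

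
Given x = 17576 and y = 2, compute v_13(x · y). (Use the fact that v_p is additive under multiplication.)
v_13(35152) = 3

v_p(x) = 3 (factor: 17576 = 13^3 · 8); v_p(y) = 0 (factor: 2 = 13^0 · 2). Additivity: v_p(xy) = v_p(x) + v_p(y) = 3 + 0 = 3. (Direct check: xy = 35152 = 13^3 · (16).)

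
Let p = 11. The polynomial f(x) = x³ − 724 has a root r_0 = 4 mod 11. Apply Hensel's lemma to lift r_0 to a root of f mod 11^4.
r_3 = 532 (mod 14641)

Hensel: r_{i+1} = r_i − f(r_i)/f′(r_i) mod 11^{i+2}, where f′(x) = 3x². Iterate:
  r_0 = 4 (mod 11)
  r_1 = 48 (mod 121)
  r_2 = 532 (mod 1331)
  r_3 = 532 (mod 14641)
Final: r = 532 with f(r) ≡ 0 mod 11^4.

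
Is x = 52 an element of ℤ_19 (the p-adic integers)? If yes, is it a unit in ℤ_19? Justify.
x ∈ ℤ_19^× (unit); v_19(x) = 0

ℤ_19 = {x ∈ ℚ_19 : v_19(x) ≥ 0} and ℤ_19^× = {x ∈ ℤ_19 : v_19(x) = 0}. Here v_19(52) = v_19(num) − v_19(den) = 0; compare against these criteria.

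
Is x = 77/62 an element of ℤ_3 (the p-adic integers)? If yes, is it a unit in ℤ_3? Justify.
x ∈ ℤ_3^× (unit); v_3(x) = 0

ℤ_3 = {x ∈ ℚ_3 : v_3(x) ≥ 0} and ℤ_3^× = {x ∈ ℤ_3 : v_3(x) = 0}. Here v_3(77/62) = v_3(num) − v_3(den) = 0; compare against these criteria.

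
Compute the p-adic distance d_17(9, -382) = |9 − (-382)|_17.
d_17(9, -382) = 1/17

Step 1 — x − y = 9 − (-382) = 391. Step 2 — v_17(391) = 1 (factor: 391 = (17^1 · 23); the sign does not affect v_p). Step 3 — |x − y|_17 = 17^{-1} = 1/17.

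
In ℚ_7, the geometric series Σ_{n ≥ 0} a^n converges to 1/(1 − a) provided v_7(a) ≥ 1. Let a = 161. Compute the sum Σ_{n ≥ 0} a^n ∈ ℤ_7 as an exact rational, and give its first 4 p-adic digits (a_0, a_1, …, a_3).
Σ a^n = 1/(1 − a) = -1/160;  first 4 digits = (1, 2, 0, 0)

v_7(a) = 1 ≥ 1, so the series converges in ℤ_7 to 1/(1 − a) = 1/(1 − 161) = -1/160. Expand this rational in ℤ_7: compute digits iteratively via d_i = x_i mod 7, x_{i+1} = (x_i − d_i)/7. The first 4 digits are (1, 2, 0, 0).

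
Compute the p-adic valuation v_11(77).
v_11(77) = 1

v_11(n) is the largest exponent k such that 11^k divides n. Factor out: 77 = 11^1 · 7. (Sign doesn't affect v_p.) So v_11(77) = 1.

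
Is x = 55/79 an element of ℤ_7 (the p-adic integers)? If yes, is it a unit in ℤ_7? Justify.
x ∈ ℤ_7^× (unit); v_7(x) = 0

ℤ_7 = {x ∈ ℚ_7 : v_7(x) ≥ 0} and ℤ_7^× = {x ∈ ℤ_7 : v_7(x) = 0}. Here v_7(55/79) = v_7(num) − v_7(den) = 0; compare against these criteria.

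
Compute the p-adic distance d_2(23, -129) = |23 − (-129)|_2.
d_2(23, -129) = 1/8

Step 1 — x − y = 23 − (-129) = 152. Step 2 — v_2(152) = 3 (factor: 152 = (2^3 · 19); the sign does not affect v_p). Step 3 — |x − y|_2 = 2^{-3} = 1/8.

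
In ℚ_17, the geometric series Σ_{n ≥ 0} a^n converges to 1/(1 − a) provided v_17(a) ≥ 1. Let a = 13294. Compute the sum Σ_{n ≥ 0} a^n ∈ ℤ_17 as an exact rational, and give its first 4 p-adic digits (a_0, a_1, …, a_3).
Σ a^n = 1/(1 − a) = -1/13293;  first 4 digits = (1, 0, 12, 2)

v_17(a) = 2 ≥ 1, so the series converges in ℤ_17 to 1/(1 − a) = 1/(1 − 13294) = -1/13293. Expand this rational in ℤ_17: compute digits iteratively via d_i = x_i mod 17, x_{i+1} = (x_i − d_i)/17. The first 4 digits are (1, 0, 12, 2).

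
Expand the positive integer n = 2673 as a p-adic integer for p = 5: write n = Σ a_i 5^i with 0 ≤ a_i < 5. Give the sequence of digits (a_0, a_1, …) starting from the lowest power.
(a_0, a_1, …) = (3, 4, 1, 1, 4)

Repeated division by 5 gives the digits low-to-high: 2673 = 3 + 4·5^1 + 1·5^2 + 1·5^3 + 4·5^4. Digit sequence: (3, 4, 1, 1, 4).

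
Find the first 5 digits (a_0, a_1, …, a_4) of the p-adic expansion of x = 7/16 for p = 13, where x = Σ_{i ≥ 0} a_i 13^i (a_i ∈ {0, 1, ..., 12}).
(a_0, …, a_4) = (11, 0, 4, 7, 10)

v_13(7/16) = 0 (numerator and denominator both coprime to 13), so x ∈ ℤ_13^×. Compute digits iteratively via a_i = x_i mod 13, x_{i+1} = (x_i − a_i)/13, with x_0 = x:
  x_0 = 7/16;  a_0 = 11;  x_1 = (x_0 − 11)/13 = -13/16
  x_1 = -13/16;  a_1 = 0;  x_2 = (x_1 − 0)/13 = -1/16
  x_2 = -1/16;  a_2 = 4;  x_3 = (x_2 − 4)/13 = -5/16
  x_3 = -5/16;  a_3 = 7;  x_4 = (x_3 − 7)/13 = -9/16
  x_4 = -9/16;  a_4 = 10;  x_5 = (x_4 − 10)/13 = -13/16
Digits: (11, 0, 4, 7, 10).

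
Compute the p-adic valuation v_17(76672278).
v_17(76672278) = 5

v_17(n) is the largest exponent k such that 17^k divides n. Factor out: 76672278 = 17^5 · 54. (Sign doesn't affect v_p.) So v_17(76672278) = 5.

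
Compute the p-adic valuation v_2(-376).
v_2(-376) = 3

v_2(n) is the largest exponent k such that 2^k divides n. Factor out: -376 = -2^3 · 47. (Sign doesn't affect v_p.) So v_2(-376) = 3.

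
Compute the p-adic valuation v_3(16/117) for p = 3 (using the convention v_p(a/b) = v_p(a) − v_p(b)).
v_3(16/117) = -2

Factor powers of 3 from the numerator and denominator of the reduced fraction: 16 = 3^0 · 16 and 117 = 3^2 · 13. Apply v_p(a/b) = v_p(a) − v_p(b): v_3(16/117) = 0 − 2 = -2.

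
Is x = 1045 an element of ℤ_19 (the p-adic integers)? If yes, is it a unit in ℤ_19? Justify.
x ∈ ℤ_19 but not a unit; v_19(x) = 1 > 0

ℤ_19 = {x ∈ ℚ_19 : v_19(x) ≥ 0} and ℤ_19^× = {x ∈ ℤ_19 : v_19(x) = 0}. Here v_19(1045) = v_19(num) − v_19(den) = 1; compare against these criteria.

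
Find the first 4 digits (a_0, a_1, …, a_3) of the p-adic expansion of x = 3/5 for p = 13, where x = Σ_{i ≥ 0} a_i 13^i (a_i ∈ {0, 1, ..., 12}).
(a_0, …, a_3) = (11, 7, 2, 5)

v_13(3/5) = 0 (numerator and denominator both coprime to 13), so x ∈ ℤ_13^×. Compute digits iteratively via a_i = x_i mod 13, x_{i+1} = (x_i − a_i)/13, with x_0 = x:
  x_0 = 3/5;  a_0 = 11;  x_1 = (x_0 − 11)/13 = -4/5
  x_1 = -4/5;  a_1 = 7;  x_2 = (x_1 − 7)/13 = -3/5
  x_2 = -3/5;  a_2 = 2;  x_3 = (x_2 − 2)/13 = -1/5
  x_3 = -1/5;  a_3 = 5;  x_4 = (x_3 − 5)/13 = -2/5
Digits: (11, 7, 2, 5).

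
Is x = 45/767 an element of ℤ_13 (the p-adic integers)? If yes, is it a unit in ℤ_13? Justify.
x ∉ ℤ_13 (v_13(x) = -1 < 0)

ℤ_13 = {x ∈ ℚ_13 : v_13(x) ≥ 0} and ℤ_13^× = {x ∈ ℤ_13 : v_13(x) = 0}. Here v_13(45/767) = v_13(num) − v_13(den) = -1; compare against these criteria.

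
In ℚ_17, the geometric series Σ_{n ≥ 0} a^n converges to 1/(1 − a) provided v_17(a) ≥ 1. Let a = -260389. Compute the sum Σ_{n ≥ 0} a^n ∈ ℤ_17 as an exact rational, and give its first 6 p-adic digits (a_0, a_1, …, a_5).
Σ a^n = 1/(1 − a) = 1/260390;  first 6 digits = (1, 0, 0, 15, 13, 16)

v_17(a) = 3 ≥ 1, so the series converges in ℤ_17 to 1/(1 − a) = 1/(1 − (-260389)) = 1/260390. Expand this rational in ℤ_17: compute digits iteratively via d_i = x_i mod 17, x_{i+1} = (x_i − d_i)/17. The first 6 digits are (1, 0, 0, 15, 13, 16).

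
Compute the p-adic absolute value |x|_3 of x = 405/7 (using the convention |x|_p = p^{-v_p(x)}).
|405/7|_3 = 1/81

Step 1 — compute v_3(x) by factoring powers of 3 out of the numerator and denominator: v_3(405/7) = 4. Step 2 — apply |x|_p = p^{-v_p(x)} = 3^{-4} = 1/81.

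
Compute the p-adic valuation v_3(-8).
v_3(-8) = 0

v_3(n) is the largest exponent k such that 3^k divides n. Factor out: -8 = -3^0 · 8. (Sign doesn't affect v_p.) So v_3(-8) = 0.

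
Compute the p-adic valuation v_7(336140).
v_7(336140) = 5

v_7(n) is the largest exponent k such that 7^k divides n. Factor out: 336140 = 7^5 · 20. (Sign doesn't affect v_p.) So v_7(336140) = 5.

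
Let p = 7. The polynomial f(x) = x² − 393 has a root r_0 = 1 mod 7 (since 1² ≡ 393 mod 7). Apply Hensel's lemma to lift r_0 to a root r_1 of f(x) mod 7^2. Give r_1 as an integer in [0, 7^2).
r_1 = 1 (mod 49)

Hensel's recurrence: r_{i+1} = r_i − f(r_i)·(f′(r_i))^{-1} mod 7^{i+2}, with f′(x) = 2x. Iterate:
  r_0 = 1 (mod 7)
  r_1 = 1 (mod 49)
Final: r_1 = 1, and one checks f(r_1) ≡ 0 mod 7^2.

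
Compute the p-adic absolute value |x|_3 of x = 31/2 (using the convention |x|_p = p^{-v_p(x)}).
|31/2|_3 = 1

Step 1 — compute v_3(x) by factoring powers of 3 out of the numerator and denominator: v_3(31/2) = 0. Step 2 — apply |x|_p = p^{-v_p(x)} = 3^{0} = 1.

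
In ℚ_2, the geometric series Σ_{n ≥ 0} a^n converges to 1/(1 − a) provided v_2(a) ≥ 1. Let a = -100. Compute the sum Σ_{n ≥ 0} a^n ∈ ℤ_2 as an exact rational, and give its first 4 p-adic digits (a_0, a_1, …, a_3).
Σ a^n = 1/(1 − a) = 1/101;  first 4 digits = (1, 0, 1, 1)

v_2(a) = 2 ≥ 1, so the series converges in ℤ_2 to 1/(1 − a) = 1/(1 − (-100)) = 1/101. Expand this rational in ℤ_2: compute digits iteratively via d_i = x_i mod 2, x_{i+1} = (x_i − d_i)/2. The first 4 digits are (1, 0, 1, 1).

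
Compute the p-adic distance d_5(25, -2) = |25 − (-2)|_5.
d_5(25, -2) = 1

Step 1 — x − y = 25 − (-2) = 27. Step 2 — v_5(27) = 0 (factor: 27 = (5^0 · 27); the sign does not affect v_p). Step 3 — |x − y|_5 = 5^{0} = 1.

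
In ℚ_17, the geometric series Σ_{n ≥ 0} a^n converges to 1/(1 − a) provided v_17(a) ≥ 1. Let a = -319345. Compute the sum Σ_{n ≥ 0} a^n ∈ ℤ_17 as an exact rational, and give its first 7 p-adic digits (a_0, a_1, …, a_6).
Σ a^n = 1/(1 − a) = 1/319346;  first 7 digits = (1, 0, 0, 3, 13, 16, 8)

v_17(a) = 3 ≥ 1, so the series converges in ℤ_17 to 1/(1 − a) = 1/(1 − (-319345)) = 1/319346. Expand this rational in ℤ_17: compute digits iteratively via d_i = x_i mod 17, x_{i+1} = (x_i − d_i)/17. The first 7 digits are (1, 0, 0, 3, 13, 16, 8).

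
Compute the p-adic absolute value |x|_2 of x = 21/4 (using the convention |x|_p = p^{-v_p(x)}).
|21/4|_2 = 4

Step 1 — compute v_2(x) by factoring powers of 2 out of the numerator and denominator: v_2(21/4) = -2. Step 2 — apply |x|_p = p^{-v_p(x)} = 2^{2} = 4.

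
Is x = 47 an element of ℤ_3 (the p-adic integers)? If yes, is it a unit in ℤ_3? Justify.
x ∈ ℤ_3^× (unit); v_3(x) = 0

ℤ_3 = {x ∈ ℚ_3 : v_3(x) ≥ 0} and ℤ_3^× = {x ∈ ℤ_3 : v_3(x) = 0}. Here v_3(47) = v_3(num) − v_3(den) = 0; compare against these criteria.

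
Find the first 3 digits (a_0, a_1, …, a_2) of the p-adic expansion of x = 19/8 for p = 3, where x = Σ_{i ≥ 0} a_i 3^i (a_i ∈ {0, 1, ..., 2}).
(a_0, …, a_2) = (2, 2, 2)

v_3(19/8) = 0 (numerator and denominator both coprime to 3), so x ∈ ℤ_3^×. Compute digits iteratively via a_i = x_i mod 3, x_{i+1} = (x_i − a_i)/3, with x_0 = x:
  x_0 = 19/8;  a_0 = 2;  x_1 = (x_0 − 2)/3 = 1/8
  x_1 = 1/8;  a_1 = 2;  x_2 = (x_1 − 2)/3 = -5/8
  x_2 = -5/8;  a_2 = 2;  x_3 = (x_2 − 2)/3 = -7/8
Digits: (2, 2, 2).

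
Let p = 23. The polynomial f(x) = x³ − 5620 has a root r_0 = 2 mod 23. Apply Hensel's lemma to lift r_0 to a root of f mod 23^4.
r_3 = 190557 (mod 279841)

Hensel: r_{i+1} = r_i − f(r_i)/f′(r_i) mod 23^{i+2}, where f′(x) = 3x². Iterate:
  r_0 = 2 (mod 23)
  r_1 = 117 (mod 529)
  r_2 = 8052 (mod 12167)
  r_3 = 190557 (mod 279841)
Final: r = 190557 with f(r) ≡ 0 mod 23^4.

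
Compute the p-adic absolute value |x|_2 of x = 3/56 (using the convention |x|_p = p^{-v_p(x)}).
|3/56|_2 = 8

Step 1 — compute v_2(x) by factoring powers of 2 out of the numerator and denominator: v_2(3/56) = -3. Step 2 — apply |x|_p = p^{-v_p(x)} = 2^{3} = 8.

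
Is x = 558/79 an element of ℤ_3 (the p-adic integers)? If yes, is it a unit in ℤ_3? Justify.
x ∈ ℤ_3 but not a unit; v_3(x) = 2 > 0

ℤ_3 = {x ∈ ℚ_3 : v_3(x) ≥ 0} and ℤ_3^× = {x ∈ ℤ_3 : v_3(x) = 0}. Here v_3(558/79) = v_3(num) − v_3(den) = 2; compare against these criteria.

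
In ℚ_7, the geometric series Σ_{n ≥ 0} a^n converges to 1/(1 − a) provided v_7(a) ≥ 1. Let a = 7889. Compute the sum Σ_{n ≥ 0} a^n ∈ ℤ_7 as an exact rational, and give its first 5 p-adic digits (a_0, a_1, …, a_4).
Σ a^n = 1/(1 − a) = -1/7888;  first 5 digits = (1, 0, 0, 2, 3)

v_7(a) = 3 ≥ 1, so the series converges in ℤ_7 to 1/(1 − a) = 1/(1 − 7889) = -1/7888. Expand this rational in ℤ_7: compute digits iteratively via d_i = x_i mod 7, x_{i+1} = (x_i − d_i)/7. The first 5 digits are (1, 0, 0, 2, 3).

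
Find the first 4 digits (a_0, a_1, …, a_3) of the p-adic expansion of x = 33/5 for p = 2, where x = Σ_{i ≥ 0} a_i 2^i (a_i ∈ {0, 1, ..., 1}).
(a_0, …, a_3) = (1, 0, 1, 1)

v_2(33/5) = 0 (numerator and denominator both coprime to 2), so x ∈ ℤ_2^×. Compute digits iteratively via a_i = x_i mod 2, x_{i+1} = (x_i − a_i)/2, with x_0 = x:
  x_0 = 33/5;  a_0 = 1;  x_1 = (x_0 − 1)/2 = 14/5
  x_1 = 14/5;  a_1 = 0;  x_2 = (x_1 − 0)/2 = 7/5
  x_2 = 7/5;  a_2 = 1;  x_3 = (x_2 − 1)/2 = 1/5
  x_3 = 1/5;  a_3 = 1;  x_4 = (x_3 − 1)/2 = -2/5
Digits: (1, 0, 1, 1).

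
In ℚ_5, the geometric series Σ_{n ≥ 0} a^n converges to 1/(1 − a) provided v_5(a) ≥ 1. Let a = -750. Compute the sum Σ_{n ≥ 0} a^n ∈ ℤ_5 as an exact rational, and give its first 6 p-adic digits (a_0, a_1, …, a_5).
Σ a^n = 1/(1 − a) = 1/751;  first 6 digits = (1, 0, 0, 4, 3, 4)

v_5(a) = 3 ≥ 1, so the series converges in ℤ_5 to 1/(1 − a) = 1/(1 − (-750)) = 1/751. Expand this rational in ℤ_5: compute digits iteratively via d_i = x_i mod 5, x_{i+1} = (x_i − d_i)/5. The first 6 digits are (1, 0, 0, 4, 3, 4).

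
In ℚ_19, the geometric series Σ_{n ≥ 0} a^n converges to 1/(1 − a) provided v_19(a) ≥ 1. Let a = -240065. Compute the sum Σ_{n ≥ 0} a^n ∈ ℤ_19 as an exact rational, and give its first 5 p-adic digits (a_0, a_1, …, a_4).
Σ a^n = 1/(1 − a) = 1/240066;  first 5 digits = (1, 0, 0, 3, 17)

v_19(a) = 3 ≥ 1, so the series converges in ℤ_19 to 1/(1 − a) = 1/(1 − (-240065)) = 1/240066. Expand this rational in ℤ_19: compute digits iteratively via d_i = x_i mod 19, x_{i+1} = (x_i − d_i)/19. The first 5 digits are (1, 0, 0, 3, 17).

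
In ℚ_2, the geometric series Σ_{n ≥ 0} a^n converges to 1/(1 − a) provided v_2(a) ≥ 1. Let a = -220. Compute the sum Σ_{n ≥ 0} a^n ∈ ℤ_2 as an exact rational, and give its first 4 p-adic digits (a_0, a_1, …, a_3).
Σ a^n = 1/(1 − a) = 1/221;  first 4 digits = (1, 0, 1, 0)

v_2(a) = 2 ≥ 1, so the series converges in ℤ_2 to 1/(1 − a) = 1/(1 − (-220)) = 1/221. Expand this rational in ℤ_2: compute digits iteratively via d_i = x_i mod 2, x_{i+1} = (x_i − d_i)/2. The first 4 digits are (1, 0, 1, 0).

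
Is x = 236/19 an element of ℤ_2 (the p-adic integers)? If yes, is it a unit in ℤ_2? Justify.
x ∈ ℤ_2 but not a unit; v_2(x) = 2 > 0

ℤ_2 = {x ∈ ℚ_2 : v_2(x) ≥ 0} and ℤ_2^× = {x ∈ ℤ_2 : v_2(x) = 0}. Here v_2(236/19) = v_2(num) − v_2(den) = 2; compare against these criteria.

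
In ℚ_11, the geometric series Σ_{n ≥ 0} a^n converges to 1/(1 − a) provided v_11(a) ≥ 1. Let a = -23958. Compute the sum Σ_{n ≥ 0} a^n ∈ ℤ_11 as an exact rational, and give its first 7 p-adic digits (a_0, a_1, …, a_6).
Σ a^n = 1/(1 − a) = 1/23959;  first 7 digits = (1, 0, 0, 4, 9, 10, 4)

v_11(a) = 3 ≥ 1, so the series converges in ℤ_11 to 1/(1 − a) = 1/(1 − (-23958)) = 1/23959. Expand this rational in ℤ_11: compute digits iteratively via d_i = x_i mod 11, x_{i+1} = (x_i − d_i)/11. The first 7 digits are (1, 0, 0, 4, 9, 10, 4).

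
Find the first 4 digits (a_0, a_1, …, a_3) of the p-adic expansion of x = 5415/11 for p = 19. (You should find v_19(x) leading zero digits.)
(a_0, …, a_3) = (0, 0, 10, 3)

v_19(5415/11) = 2, so a_0 = ... = a_1 = 0. Factor out: x = 19^2 · u with u = 15/11 a unit in ℤ_19. Expand u iteratively via a_{v+i} = u_i mod 19, u_{i+1} = (u_i − a_{v+i})/19:
  u_0 = 15/11;  a_2 = 10;  u_1 = (u_0 − 10)/19 = -5/11
  u_1 = -5/11;  a_3 = 3;  u_2 = (u_1 − 3)/19 = -2/11
Digits: (0, 0, 10, 3).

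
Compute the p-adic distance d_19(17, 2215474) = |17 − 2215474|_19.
d_19(17, 2215474) = 1/130321

Step 1 — x − y = 17 − 2215474 = -2215457. Step 2 — v_19(-2215457) = 4 (factor: -2215457 = −(19^4 · 17); the sign does not affect v_p). Step 3 — |x − y|_19 = 19^{-4} = 1/130321.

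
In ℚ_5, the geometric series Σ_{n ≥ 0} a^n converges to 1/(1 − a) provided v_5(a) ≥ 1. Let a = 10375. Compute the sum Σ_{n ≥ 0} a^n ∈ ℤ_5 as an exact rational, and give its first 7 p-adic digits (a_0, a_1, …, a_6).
Σ a^n = 1/(1 − a) = -1/10374;  first 7 digits = (1, 0, 0, 3, 1, 3, 4)

v_5(a) = 3 ≥ 1, so the series converges in ℤ_5 to 1/(1 − a) = 1/(1 − 10375) = -1/10374. Expand this rational in ℤ_5: compute digits iteratively via d_i = x_i mod 5, x_{i+1} = (x_i − d_i)/5. The first 7 digits are (1, 0, 0, 3, 1, 3, 4).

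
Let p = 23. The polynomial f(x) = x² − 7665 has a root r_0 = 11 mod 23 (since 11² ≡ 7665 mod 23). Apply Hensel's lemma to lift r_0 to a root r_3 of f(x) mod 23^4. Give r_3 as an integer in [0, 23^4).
r_3 = 105673 (mod 279841)

Hensel's recurrence: r_{i+1} = r_i − f(r_i)·(f′(r_i))^{-1} mod 23^{i+2}, with f′(x) = 2x. Iterate:
  r_0 = 11 (mod 23)
  r_1 = 402 (mod 529)
  r_2 = 8337 (mod 12167)
  r_3 = 105673 (mod 279841)
Final: r_3 = 105673, and one checks f(r_3) ≡ 0 mod 23^4.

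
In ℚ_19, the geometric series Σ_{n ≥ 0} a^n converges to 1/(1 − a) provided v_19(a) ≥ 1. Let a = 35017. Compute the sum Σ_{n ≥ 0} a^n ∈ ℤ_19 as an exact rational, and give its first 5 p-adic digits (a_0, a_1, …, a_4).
Σ a^n = 1/(1 − a) = -1/35016;  first 5 digits = (1, 0, 2, 5, 4)

v_19(a) = 2 ≥ 1, so the series converges in ℤ_19 to 1/(1 − a) = 1/(1 − 35017) = -1/35016. Expand this rational in ℤ_19: compute digits iteratively via d_i = x_i mod 19, x_{i+1} = (x_i − d_i)/19. The first 5 digits are (1, 0, 2, 5, 4).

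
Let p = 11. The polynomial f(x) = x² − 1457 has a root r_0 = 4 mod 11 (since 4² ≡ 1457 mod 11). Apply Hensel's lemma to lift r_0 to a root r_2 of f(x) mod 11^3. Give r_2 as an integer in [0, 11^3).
r_2 = 774 (mod 1331)

Hensel's recurrence: r_{i+1} = r_i − f(r_i)·(f′(r_i))^{-1} mod 11^{i+2}, with f′(x) = 2x. Iterate:
  r_0 = 4 (mod 11)
  r_1 = 48 (mod 121)
  r_2 = 774 (mod 1331)
Final: r_2 = 774, and one checks f(r_2) ≡ 0 mod 11^3.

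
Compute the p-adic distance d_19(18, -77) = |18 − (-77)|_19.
d_19(18, -77) = 1/19

Step 1 — x − y = 18 − (-77) = 95. Step 2 — v_19(95) = 1 (factor: 95 = (19^1 · 5); the sign does not affect v_p). Step 3 — |x − y|_19 = 19^{-1} = 1/19.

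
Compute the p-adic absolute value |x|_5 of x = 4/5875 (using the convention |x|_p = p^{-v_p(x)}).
|4/5875|_5 = 125

Step 1 — compute v_5(x) by factoring powers of 5 out of the numerator and denominator: v_5(4/5875) = -3. Step 2 — apply |x|_p = p^{-v_p(x)} = 5^{3} = 125.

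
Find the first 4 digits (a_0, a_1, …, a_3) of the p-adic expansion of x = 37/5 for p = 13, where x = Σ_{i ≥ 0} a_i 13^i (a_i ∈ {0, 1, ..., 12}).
(a_0, …, a_3) = (10, 5, 10, 7)

v_13(37/5) = 0 (numerator and denominator both coprime to 13), so x ∈ ℤ_13^×. Compute digits iteratively via a_i = x_i mod 13, x_{i+1} = (x_i − a_i)/13, with x_0 = x:
  x_0 = 37/5;  a_0 = 10;  x_1 = (x_0 − 10)/13 = -1/5
  x_1 = -1/5;  a_1 = 5;  x_2 = (x_1 − 5)/13 = -2/5
  x_2 = -2/5;  a_2 = 10;  x_3 = (x_2 − 10)/13 = -4/5
  x_3 = -4/5;  a_3 = 7;  x_4 = (x_3 − 7)/13 = -3/5
Digits: (10, 5, 10, 7).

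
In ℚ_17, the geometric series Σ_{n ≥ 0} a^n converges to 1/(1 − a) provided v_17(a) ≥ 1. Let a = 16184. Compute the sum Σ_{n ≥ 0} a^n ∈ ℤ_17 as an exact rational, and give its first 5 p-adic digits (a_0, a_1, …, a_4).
Σ a^n = 1/(1 − a) = -1/16183;  first 5 digits = (1, 0, 5, 3, 8)

v_17(a) = 2 ≥ 1, so the series converges in ℤ_17 to 1/(1 − a) = 1/(1 − 16184) = -1/16183. Expand this rational in ℤ_17: compute digits iteratively via d_i = x_i mod 17, x_{i+1} = (x_i − d_i)/17. The first 5 digits are (1, 0, 5, 3, 8).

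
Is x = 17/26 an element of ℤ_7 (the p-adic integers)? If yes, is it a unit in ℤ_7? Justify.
x ∈ ℤ_7^× (unit); v_7(x) = 0

ℤ_7 = {x ∈ ℚ_7 : v_7(x) ≥ 0} and ℤ_7^× = {x ∈ ℤ_7 : v_7(x) = 0}. Here v_7(17/26) = v_7(num) − v_7(den) = 0; compare against these criteria.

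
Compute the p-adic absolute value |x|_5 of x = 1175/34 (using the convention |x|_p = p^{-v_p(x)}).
|1175/34|_5 = 1/25

Step 1 — compute v_5(x) by factoring powers of 5 out of the numerator and denominator: v_5(1175/34) = 2. Step 2 — apply |x|_p = p^{-v_p(x)} = 5^{-2} = 1/25.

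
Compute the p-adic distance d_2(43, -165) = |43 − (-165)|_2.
d_2(43, -165) = 1/16

Step 1 — x − y = 43 − (-165) = 208. Step 2 — v_2(208) = 4 (factor: 208 = (2^4 · 13); the sign does not affect v_p). Step 3 — |x − y|_2 = 2^{-4} = 1/16.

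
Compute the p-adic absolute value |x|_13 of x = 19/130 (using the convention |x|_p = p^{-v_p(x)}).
|19/130|_13 = 13

Step 1 — compute v_13(x) by factoring powers of 13 out of the numerator and denominator: v_13(19/130) = -1. Step 2 — apply |x|_p = p^{-v_p(x)} = 13^{1} = 13.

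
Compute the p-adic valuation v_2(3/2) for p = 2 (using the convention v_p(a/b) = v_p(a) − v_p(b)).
v_2(3/2) = -1

Factor powers of 2 from the numerator and denominator of the reduced fraction: 3 = 2^0 · 3 and 2 = 2^1 · 1. Apply v_p(a/b) = v_p(a) − v_p(b): v_2(3/2) = 0 − 1 = -1.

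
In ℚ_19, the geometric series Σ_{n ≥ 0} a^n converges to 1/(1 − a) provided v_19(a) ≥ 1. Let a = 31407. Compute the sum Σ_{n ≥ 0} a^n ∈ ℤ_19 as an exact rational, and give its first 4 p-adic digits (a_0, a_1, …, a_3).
Σ a^n = 1/(1 − a) = -1/31406;  first 4 digits = (1, 0, 11, 4)

v_19(a) = 2 ≥ 1, so the series converges in ℤ_19 to 1/(1 − a) = 1/(1 − 31407) = -1/31406. Expand this rational in ℤ_19: compute digits iteratively via d_i = x_i mod 19, x_{i+1} = (x_i − d_i)/19. The first 4 digits are (1, 0, 11, 4).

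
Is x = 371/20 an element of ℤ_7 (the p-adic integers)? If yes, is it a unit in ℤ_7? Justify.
x ∈ ℤ_7 but not a unit; v_7(x) = 1 > 0

ℤ_7 = {x ∈ ℚ_7 : v_7(x) ≥ 0} and ℤ_7^× = {x ∈ ℤ_7 : v_7(x) = 0}. Here v_7(371/20) = v_7(num) − v_7(den) = 1; compare against these criteria.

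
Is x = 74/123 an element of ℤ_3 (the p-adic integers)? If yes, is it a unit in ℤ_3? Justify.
x ∉ ℤ_3 (v_3(x) = -1 < 0)

ℤ_3 = {x ∈ ℚ_3 : v_3(x) ≥ 0} and ℤ_3^× = {x ∈ ℤ_3 : v_3(x) = 0}. Here v_3(74/123) = v_3(num) − v_3(den) = -1; compare against these criteria.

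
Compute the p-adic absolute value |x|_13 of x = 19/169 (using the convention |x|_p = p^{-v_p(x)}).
|19/169|_13 = 169

Step 1 — compute v_13(x) by factoring powers of 13 out of the numerator and denominator: v_13(19/169) = -2. Step 2 — apply |x|_p = p^{-v_p(x)} = 13^{2} = 169.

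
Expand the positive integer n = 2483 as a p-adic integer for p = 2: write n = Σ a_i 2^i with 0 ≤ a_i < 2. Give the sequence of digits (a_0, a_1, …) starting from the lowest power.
(a_0, a_1, …) = (1, 1, 0, 0, 1, 1, 0, 1, 1, 0, 0, 1)

Repeated division by 2 gives the digits low-to-high: 2483 = 1 + 1·2^1 + 1·2^4 + 1·2^5 + 1·2^7 + 1·2^8 + 1·2^11. Digit sequence: (1, 1, 0, 0, 1, 1, 0, 1, 1, 0, 0, 1).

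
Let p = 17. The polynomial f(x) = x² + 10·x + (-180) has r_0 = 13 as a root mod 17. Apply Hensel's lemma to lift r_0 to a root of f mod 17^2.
r_1 = 98 (mod 289)

Hensel: r_{i+1} = r_i − f(r_i)·(f′(r_i))^{-1} mod 17^{i+2}, f′(x) = 2x + 10. Iterate:
  r_0 = 13 (mod 17)
  r_1 = 98 (mod 289)
Final: r = 98 satisfies f(r) ≡ 0 mod 17^2.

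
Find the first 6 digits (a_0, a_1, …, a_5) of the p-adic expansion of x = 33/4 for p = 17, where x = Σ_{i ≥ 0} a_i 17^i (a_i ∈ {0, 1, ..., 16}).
(a_0, …, a_5) = (4, 13, 12, 12, 12, 12)

v_17(33/4) = 0 (numerator and denominator both coprime to 17), so x ∈ ℤ_17^×. Compute digits iteratively via a_i = x_i mod 17, x_{i+1} = (x_i − a_i)/17, with x_0 = x:
  x_0 = 33/4;  a_0 = 4;  x_1 = (x_0 − 4)/17 = 1/4
  x_1 = 1/4;  a_1 = 13;  x_2 = (x_1 − 13)/17 = -3/4
  x_2 = -3/4;  a_2 = 12;  x_3 = (x_2 − 12)/17 = -3/4
  x_3 = -3/4;  a_3 = 12;  x_4 = (x_3 − 12)/17 = -3/4
  x_4 = -3/4;  a_4 = 12;  x_5 = (x_4 − 12)/17 = -3/4
  x_5 = -3/4;  a_5 = 12;  x_6 = (x_5 − 12)/17 = -3/4
Digits: (4, 13, 12, 12, 12, 12).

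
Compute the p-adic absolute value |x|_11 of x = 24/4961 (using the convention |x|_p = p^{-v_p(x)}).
|24/4961|_11 = 121

Step 1 — compute v_11(x) by factoring powers of 11 out of the numerator and denominator: v_11(24/4961) = -2. Step 2 — apply |x|_p = p^{-v_p(x)} = 11^{2} = 121.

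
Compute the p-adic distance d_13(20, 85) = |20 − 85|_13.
d_13(20, 85) = 1/13

Step 1 — x − y = 20 − 85 = -65. Step 2 — v_13(-65) = 1 (factor: -65 = −(13^1 · 5); the sign does not affect v_p). Step 3 — |x − y|_13 = 13^{-1} = 1/13.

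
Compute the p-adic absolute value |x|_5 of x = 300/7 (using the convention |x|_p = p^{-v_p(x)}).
|300/7|_5 = 1/25

Step 1 — compute v_5(x) by factoring powers of 5 out of the numerator and denominator: v_5(300/7) = 2. Step 2 — apply |x|_p = p^{-v_p(x)} = 5^{-2} = 1/25.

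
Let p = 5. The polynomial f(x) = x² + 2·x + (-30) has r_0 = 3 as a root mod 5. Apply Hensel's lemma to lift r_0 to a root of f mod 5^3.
r_2 = 33 (mod 125)

Hensel: r_{i+1} = r_i − f(r_i)·(f′(r_i))^{-1} mod 5^{i+2}, f′(x) = 2x + 2. Iterate:
  r_0 = 3 (mod 5)
  r_1 = 8 (mod 25)
  r_2 = 33 (mod 125)
Final: r = 33 satisfies f(r) ≡ 0 mod 5^3.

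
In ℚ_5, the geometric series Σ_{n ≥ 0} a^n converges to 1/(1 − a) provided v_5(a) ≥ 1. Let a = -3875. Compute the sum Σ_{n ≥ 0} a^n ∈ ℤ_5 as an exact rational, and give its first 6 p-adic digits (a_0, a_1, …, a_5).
Σ a^n = 1/(1 − a) = 1/3876;  first 6 digits = (1, 0, 0, 4, 3, 3)

v_5(a) = 3 ≥ 1, so the series converges in ℤ_5 to 1/(1 − a) = 1/(1 − (-3875)) = 1/3876. Expand this rational in ℤ_5: compute digits iteratively via d_i = x_i mod 5, x_{i+1} = (x_i − d_i)/5. The first 6 digits are (1, 0, 0, 4, 3, 3).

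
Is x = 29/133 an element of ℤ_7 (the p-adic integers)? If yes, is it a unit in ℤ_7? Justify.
x ∉ ℤ_7 (v_7(x) = -1 < 0)

ℤ_7 = {x ∈ ℚ_7 : v_7(x) ≥ 0} and ℤ_7^× = {x ∈ ℤ_7 : v_7(x) = 0}. Here v_7(29/133) = v_7(num) − v_7(den) = -1; compare against these criteria.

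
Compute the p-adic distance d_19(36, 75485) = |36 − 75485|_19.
d_19(36, 75485) = 1/6859

Step 1 — x − y = 36 − 75485 = -75449. Step 2 — v_19(-75449) = 3 (factor: -75449 = −(19^3 · 11); the sign does not affect v_p). Step 3 — |x − y|_19 = 19^{-3} = 1/6859.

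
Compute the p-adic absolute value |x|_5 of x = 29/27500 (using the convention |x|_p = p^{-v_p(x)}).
|29/27500|_5 = 625

Step 1 — compute v_5(x) by factoring powers of 5 out of the numerator and denominator: v_5(29/27500) = -4. Step 2 — apply |x|_p = p^{-v_p(x)} = 5^{4} = 625.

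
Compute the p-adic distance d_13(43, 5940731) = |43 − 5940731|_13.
d_13(43, 5940731) = 1/371293

Step 1 — x − y = 43 − 5940731 = -5940688. Step 2 — v_13(-5940688) = 5 (factor: -5940688 = −(13^5 · 16); the sign does not affect v_p). Step 3 — |x − y|_13 = 13^{-5} = 1/371293.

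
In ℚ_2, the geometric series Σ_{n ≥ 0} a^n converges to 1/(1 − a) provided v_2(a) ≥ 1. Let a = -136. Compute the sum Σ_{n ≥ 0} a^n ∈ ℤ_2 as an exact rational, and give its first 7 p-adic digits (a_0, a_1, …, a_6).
Σ a^n = 1/(1 − a) = 1/137;  first 7 digits = (1, 0, 0, 1, 1, 1, 0)

v_2(a) = 3 ≥ 1, so the series converges in ℤ_2 to 1/(1 − a) = 1/(1 − (-136)) = 1/137. Expand this rational in ℤ_2: compute digits iteratively via d_i = x_i mod 2, x_{i+1} = (x_i − d_i)/2. The first 7 digits are (1, 0, 0, 1, 1, 1, 0).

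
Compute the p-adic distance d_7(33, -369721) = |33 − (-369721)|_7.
d_7(33, -369721) = 1/16807

Step 1 — x − y = 33 − (-369721) = 369754. Step 2 — v_7(369754) = 5 (factor: 369754 = (7^5 · 22); the sign does not affect v_p). Step 3 — |x − y|_7 = 7^{-5} = 1/16807.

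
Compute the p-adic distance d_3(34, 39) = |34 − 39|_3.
d_3(34, 39) = 1

Step 1 — x − y = 34 − 39 = -5. Step 2 — v_3(-5) = 0 (factor: -5 = −(3^0 · 5); the sign does not affect v_p). Step 3 — |x − y|_3 = 3^{0} = 1.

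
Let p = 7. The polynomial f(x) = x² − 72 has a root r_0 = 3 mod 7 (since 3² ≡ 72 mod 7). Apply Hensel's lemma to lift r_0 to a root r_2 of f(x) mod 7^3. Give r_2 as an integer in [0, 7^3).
r_2 = 38 (mod 343)

Hensel's recurrence: r_{i+1} = r_i − f(r_i)·(f′(r_i))^{-1} mod 7^{i+2}, with f′(x) = 2x. Iterate:
  r_0 = 3 (mod 7)
  r_1 = 38 (mod 49)
  r_2 = 38 (mod 343)
Final: r_2 = 38, and one checks f(r_2) ≡ 0 mod 7^3.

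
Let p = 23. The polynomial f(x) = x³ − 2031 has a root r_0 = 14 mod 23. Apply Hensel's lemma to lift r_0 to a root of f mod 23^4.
r_3 = 30397 (mod 279841)

Hensel: r_{i+1} = r_i − f(r_i)/f′(r_i) mod 23^{i+2}, where f′(x) = 3x². Iterate:
  r_0 = 14 (mod 23)
  r_1 = 244 (mod 529)
  r_2 = 6063 (mod 12167)
  r_3 = 30397 (mod 279841)
Final: r = 30397 with f(r) ≡ 0 mod 23^4.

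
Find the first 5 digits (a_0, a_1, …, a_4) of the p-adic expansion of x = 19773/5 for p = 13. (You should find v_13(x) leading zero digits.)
(a_0, …, a_4) = (0, 0, 0, 7, 10)

v_13(19773/5) = 3, so a_0 = ... = a_2 = 0. Factor out: x = 13^3 · u with u = 9/5 a unit in ℤ_13. Expand u iteratively via a_{v+i} = u_i mod 13, u_{i+1} = (u_i − a_{v+i})/13:
  u_0 = 9/5;  a_3 = 7;  u_1 = (u_0 − 7)/13 = -2/5
  u_1 = -2/5;  a_4 = 10;  u_2 = (u_1 − 10)/13 = -4/5
Digits: (0, 0, 0, 7, 10).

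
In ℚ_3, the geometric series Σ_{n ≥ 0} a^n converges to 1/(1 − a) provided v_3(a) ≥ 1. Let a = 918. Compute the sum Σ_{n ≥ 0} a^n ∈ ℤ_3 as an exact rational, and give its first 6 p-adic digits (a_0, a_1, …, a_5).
Σ a^n = 1/(1 − a) = -1/917;  first 6 digits = (1, 0, 0, 1, 2, 0)

v_3(a) = 3 ≥ 1, so the series converges in ℤ_3 to 1/(1 − a) = 1/(1 − 918) = -1/917. Expand this rational in ℤ_3: compute digits iteratively via d_i = x_i mod 3, x_{i+1} = (x_i − d_i)/3. The first 6 digits are (1, 0, 0, 1, 2, 0).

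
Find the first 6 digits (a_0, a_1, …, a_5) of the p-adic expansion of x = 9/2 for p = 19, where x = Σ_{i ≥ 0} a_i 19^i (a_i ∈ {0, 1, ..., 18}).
(a_0, …, a_5) = (14, 9, 9, 9, 9, 9)

v_19(9/2) = 0 (numerator and denominator both coprime to 19), so x ∈ ℤ_19^×. Compute digits iteratively via a_i = x_i mod 19, x_{i+1} = (x_i − a_i)/19, with x_0 = x:
  x_0 = 9/2;  a_0 = 14;  x_1 = (x_0 − 14)/19 = -1/2
  x_1 = -1/2;  a_1 = 9;  x_2 = (x_1 − 9)/19 = -1/2
  x_2 = -1/2;  a_2 = 9;  x_3 = (x_2 − 9)/19 = -1/2
  x_3 = -1/2;  a_3 = 9;  x_4 = (x_3 − 9)/19 = -1/2
  x_4 = -1/2;  a_4 = 9;  x_5 = (x_4 − 9)/19 = -1/2
  x_5 = -1/2;  a_5 = 9;  x_6 = (x_5 − 9)/19 = -1/2
Digits: (14, 9, 9, 9, 9, 9).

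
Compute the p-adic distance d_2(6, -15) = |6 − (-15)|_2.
d_2(6, -15) = 1

Step 1 — x − y = 6 − (-15) = 21. Step 2 — v_2(21) = 0 (factor: 21 = (2^0 · 21); the sign does not affect v_p). Step 3 — |x − y|_2 = 2^{0} = 1.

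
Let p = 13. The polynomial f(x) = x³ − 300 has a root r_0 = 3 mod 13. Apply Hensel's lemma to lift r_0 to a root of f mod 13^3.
r_2 = 1290 (mod 2197)

Hensel: r_{i+1} = r_i − f(r_i)/f′(r_i) mod 13^{i+2}, where f′(x) = 3x². Iterate:
  r_0 = 3 (mod 13)
  r_1 = 107 (mod 169)
  r_2 = 1290 (mod 2197)
Final: r = 1290 with f(r) ≡ 0 mod 13^3.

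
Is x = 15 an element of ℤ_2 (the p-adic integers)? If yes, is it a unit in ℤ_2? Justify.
x ∈ ℤ_2^× (unit); v_2(x) = 0

ℤ_2 = {x ∈ ℚ_2 : v_2(x) ≥ 0} and ℤ_2^× = {x ∈ ℤ_2 : v_2(x) = 0}. Here v_2(15) = v_2(num) − v_2(den) = 0; compare against these criteria.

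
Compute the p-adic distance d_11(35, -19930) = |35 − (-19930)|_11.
d_11(35, -19930) = 1/1331

Step 1 — x − y = 35 − (-19930) = 19965. Step 2 — v_11(19965) = 3 (factor: 19965 = (11^3 · 15); the sign does not affect v_p). Step 3 — |x − y|_11 = 11^{-3} = 1/1331.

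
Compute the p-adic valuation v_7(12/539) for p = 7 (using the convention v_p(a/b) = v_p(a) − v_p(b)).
v_7(12/539) = -2

Factor powers of 7 from the numerator and denominator of the reduced fraction: 12 = 7^0 · 12 and 539 = 7^2 · 11. Apply v_p(a/b) = v_p(a) − v_p(b): v_7(12/539) = 0 − 2 = -2.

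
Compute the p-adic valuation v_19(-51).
v_19(-51) = 0

v_19(n) is the largest exponent k such that 19^k divides n. Factor out: -51 = -19^0 · 51. (Sign doesn't affect v_p.) So v_19(-51) = 0.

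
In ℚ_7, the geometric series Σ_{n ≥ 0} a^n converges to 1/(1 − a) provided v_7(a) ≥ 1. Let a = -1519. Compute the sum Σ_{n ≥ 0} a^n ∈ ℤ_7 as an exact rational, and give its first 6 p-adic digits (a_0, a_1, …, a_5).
Σ a^n = 1/(1 − a) = 1/1520;  first 6 digits = (1, 0, 4, 2, 1, 4)

v_7(a) = 2 ≥ 1, so the series converges in ℤ_7 to 1/(1 − a) = 1/(1 − (-1519)) = 1/1520. Expand this rational in ℤ_7: compute digits iteratively via d_i = x_i mod 7, x_{i+1} = (x_i − d_i)/7. The first 6 digits are (1, 0, 4, 2, 1, 4).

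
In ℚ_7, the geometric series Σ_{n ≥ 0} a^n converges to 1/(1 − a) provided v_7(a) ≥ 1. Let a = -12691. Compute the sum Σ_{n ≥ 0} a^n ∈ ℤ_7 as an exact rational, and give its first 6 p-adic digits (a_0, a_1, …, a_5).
Σ a^n = 1/(1 − a) = 1/12692;  first 6 digits = (1, 0, 0, 5, 1, 6)

v_7(a) = 3 ≥ 1, so the series converges in ℤ_7 to 1/(1 − a) = 1/(1 − (-12691)) = 1/12692. Expand this rational in ℤ_7: compute digits iteratively via d_i = x_i mod 7, x_{i+1} = (x_i − d_i)/7. The first 6 digits are (1, 0, 0, 5, 1, 6).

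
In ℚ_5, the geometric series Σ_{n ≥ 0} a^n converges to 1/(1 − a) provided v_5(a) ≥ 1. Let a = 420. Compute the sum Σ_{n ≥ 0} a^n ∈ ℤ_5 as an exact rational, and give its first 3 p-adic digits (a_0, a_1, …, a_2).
Σ a^n = 1/(1 − a) = -1/419;  first 3 digits = (1, 4, 2)

v_5(a) = 1 ≥ 1, so the series converges in ℤ_5 to 1/(1 − a) = 1/(1 − 420) = -1/419. Expand this rational in ℤ_5: compute digits iteratively via d_i = x_i mod 5, x_{i+1} = (x_i − d_i)/5. The first 3 digits are (1, 4, 2).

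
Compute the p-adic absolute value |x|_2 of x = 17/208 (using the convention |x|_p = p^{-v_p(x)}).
|17/208|_2 = 16

Step 1 — compute v_2(x) by factoring powers of 2 out of the numerator and denominator: v_2(17/208) = -4. Step 2 — apply |x|_p = p^{-v_p(x)} = 2^{4} = 16.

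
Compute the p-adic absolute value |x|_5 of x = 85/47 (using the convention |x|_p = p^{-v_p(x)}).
|85/47|_5 = 1/5

Step 1 — compute v_5(x) by factoring powers of 5 out of the numerator and denominator: v_5(85/47) = 1. Step 2 — apply |x|_p = p^{-v_p(x)} = 5^{-1} = 1/5.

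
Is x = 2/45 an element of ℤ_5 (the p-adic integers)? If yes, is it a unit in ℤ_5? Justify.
x ∉ ℤ_5 (v_5(x) = -1 < 0)

ℤ_5 = {x ∈ ℚ_5 : v_5(x) ≥ 0} and ℤ_5^× = {x ∈ ℤ_5 : v_5(x) = 0}. Here v_5(2/45) = v_5(num) − v_5(den) = -1; compare against these criteria.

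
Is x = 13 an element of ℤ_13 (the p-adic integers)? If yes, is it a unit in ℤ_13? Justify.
x ∈ ℤ_13 but not a unit; v_13(x) = 1 > 0

ℤ_13 = {x ∈ ℚ_13 : v_13(x) ≥ 0} and ℤ_13^× = {x ∈ ℤ_13 : v_13(x) = 0}. Here v_13(13) = v_13(num) − v_13(den) = 1; compare against these criteria.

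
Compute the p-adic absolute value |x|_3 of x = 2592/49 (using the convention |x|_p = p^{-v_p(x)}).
|2592/49|_3 = 1/81

Step 1 — compute v_3(x) by factoring powers of 3 out of the numerator and denominator: v_3(2592/49) = 4. Step 2 — apply |x|_p = p^{-v_p(x)} = 3^{-4} = 1/81.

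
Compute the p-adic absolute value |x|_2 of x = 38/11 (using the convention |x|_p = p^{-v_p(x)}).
|38/11|_2 = 1/2

Step 1 — compute v_2(x) by factoring powers of 2 out of the numerator and denominator: v_2(38/11) = 1. Step 2 — apply |x|_p = p^{-v_p(x)} = 2^{-1} = 1/2.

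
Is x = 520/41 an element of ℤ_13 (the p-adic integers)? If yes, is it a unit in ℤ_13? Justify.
x ∈ ℤ_13 but not a unit; v_13(x) = 1 > 0

ℤ_13 = {x ∈ ℚ_13 : v_13(x) ≥ 0} and ℤ_13^× = {x ∈ ℤ_13 : v_13(x) = 0}. Here v_13(520/41) = v_13(num) − v_13(den) = 1; compare against these criteria.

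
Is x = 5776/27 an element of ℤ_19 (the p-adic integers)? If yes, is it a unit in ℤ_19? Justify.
x ∈ ℤ_19 but not a unit; v_19(x) = 2 > 0

ℤ_19 = {x ∈ ℚ_19 : v_19(x) ≥ 0} and ℤ_19^× = {x ∈ ℤ_19 : v_19(x) = 0}. Here v_19(5776/27) = v_19(num) − v_19(den) = 2; compare against these criteria.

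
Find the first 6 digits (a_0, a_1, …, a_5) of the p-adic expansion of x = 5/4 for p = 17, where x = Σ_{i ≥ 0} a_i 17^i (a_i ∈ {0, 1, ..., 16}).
(a_0, …, a_5) = (14, 12, 12, 12, 12, 12)

v_17(5/4) = 0 (numerator and denominator both coprime to 17), so x ∈ ℤ_17^×. Compute digits iteratively via a_i = x_i mod 17, x_{i+1} = (x_i − a_i)/17, with x_0 = x:
  x_0 = 5/4;  a_0 = 14;  x_1 = (x_0 − 14)/17 = -3/4
  x_1 = -3/4;  a_1 = 12;  x_2 = (x_1 − 12)/17 = -3/4
  x_2 = -3/4;  a_2 = 12;  x_3 = (x_2 − 12)/17 = -3/4
  x_3 = -3/4;  a_3 = 12;  x_4 = (x_3 − 12)/17 = -3/4
  x_4 = -3/4;  a_4 = 12;  x_5 = (x_4 − 12)/17 = -3/4
  x_5 = -3/4;  a_5 = 12;  x_6 = (x_5 − 12)/17 = -3/4
Digits: (14, 12, 12, 12, 12, 12).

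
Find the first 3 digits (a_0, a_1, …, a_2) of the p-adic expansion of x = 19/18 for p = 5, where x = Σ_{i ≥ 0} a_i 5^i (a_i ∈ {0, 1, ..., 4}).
(a_0, …, a_2) = (3, 1, 0)

v_5(19/18) = 0 (numerator and denominator both coprime to 5), so x ∈ ℤ_5^×. Compute digits iteratively via a_i = x_i mod 5, x_{i+1} = (x_i − a_i)/5, with x_0 = x:
  x_0 = 19/18;  a_0 = 3;  x_1 = (x_0 − 3)/5 = -7/18
  x_1 = -7/18;  a_1 = 1;  x_2 = (x_1 − 1)/5 = -5/18
  x_2 = -5/18;  a_2 = 0;  x_3 = (x_2 − 0)/5 = -1/18
Digits: (3, 1, 0).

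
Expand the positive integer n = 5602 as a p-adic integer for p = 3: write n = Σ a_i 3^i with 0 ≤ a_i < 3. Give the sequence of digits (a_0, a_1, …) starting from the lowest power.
(a_0, a_1, …) = (1, 1, 1, 0, 0, 2, 1, 2)

Repeated division by 3 gives the digits low-to-high: 5602 = 1 + 1·3^1 + 1·3^2 + 2·3^5 + 1·3^6 + 2·3^7. Digit sequence: (1, 1, 1, 0, 0, 2, 1, 2).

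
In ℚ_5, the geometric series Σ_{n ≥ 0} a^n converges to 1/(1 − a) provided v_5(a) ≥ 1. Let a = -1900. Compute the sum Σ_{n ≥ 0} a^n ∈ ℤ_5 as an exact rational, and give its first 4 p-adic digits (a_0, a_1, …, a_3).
Σ a^n = 1/(1 − a) = 1/1901;  first 4 digits = (1, 0, 4, 4)

v_5(a) = 2 ≥ 1, so the series converges in ℤ_5 to 1/(1 − a) = 1/(1 − (-1900)) = 1/1901. Expand this rational in ℤ_5: compute digits iteratively via d_i = x_i mod 5, x_{i+1} = (x_i − d_i)/5. The first 4 digits are (1, 0, 4, 4).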